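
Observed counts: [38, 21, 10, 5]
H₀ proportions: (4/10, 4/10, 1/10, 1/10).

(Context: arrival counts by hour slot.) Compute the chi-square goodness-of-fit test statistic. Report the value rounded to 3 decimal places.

test statistic = 6.574

n = 74; E_i = n·p_i = [29.60, 29.60, 7.40, 7.40]
χ² = (38−29.60)²/29.60 + (21−29.60)²/29.60 + (10−7.40)²/7.40 + (5−7.40)²/7.40 = 6.5743
df = 3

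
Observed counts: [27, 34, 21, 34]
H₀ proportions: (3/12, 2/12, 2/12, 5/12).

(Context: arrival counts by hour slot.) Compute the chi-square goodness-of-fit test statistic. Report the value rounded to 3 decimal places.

test statistic = 15.659

n = 116; E_i = n·p_i = [29.00, 19.33, 19.33, 48.33]
χ² = (27−29.00)²/29.00 + (34−19.33)²/19.33 + (21−19.33)²/19.33 + (34−48.33)²/48.33 = 15.6586
df = 3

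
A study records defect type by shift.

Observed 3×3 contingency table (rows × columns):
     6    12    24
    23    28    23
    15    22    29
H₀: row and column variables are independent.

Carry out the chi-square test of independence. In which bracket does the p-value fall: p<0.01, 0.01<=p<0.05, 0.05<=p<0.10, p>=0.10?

p-value bracket: 0.05<=p<0.10

Row totals [42, 74, 66], col totals [44, 62, 76], n=182
χ² = (6−10.15)²/10.15 + (12−14.31)²/14.31 + (24−17.54)²/17.54 + (23−17.89)²/17.89 + (28−25.21)²/25.21 + (23−30.90)²/30.90 + (15−15.96)²/15.96 + (22−22.48)²/22.48 + (29−27.56)²/27.56 = 8.3838
df = 4
p-value (upper-tail) = 0.07849
→ bracket: 0.05<=p<0.10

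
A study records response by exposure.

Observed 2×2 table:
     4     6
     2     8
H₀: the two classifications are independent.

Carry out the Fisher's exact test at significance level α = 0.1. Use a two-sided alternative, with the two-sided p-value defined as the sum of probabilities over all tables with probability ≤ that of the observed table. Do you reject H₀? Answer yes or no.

reject H₀: no

Margins: r₁=10, r₂=10, c₁=6, c₂=14, n=20
p_obs = C(10,4)·C(10,2)/C(20,6); sum pmf over tables with pmf ≤ p_obs
p-value (two-sided) = 0.62848
At α=0.1: p ≥ α → fail to reject H₀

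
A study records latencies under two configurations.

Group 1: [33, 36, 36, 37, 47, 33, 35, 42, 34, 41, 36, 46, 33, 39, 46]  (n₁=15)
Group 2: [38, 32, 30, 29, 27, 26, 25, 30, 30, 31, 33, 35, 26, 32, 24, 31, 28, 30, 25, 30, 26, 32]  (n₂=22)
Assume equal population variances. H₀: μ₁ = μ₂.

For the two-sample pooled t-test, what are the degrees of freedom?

df = n₁ + n₂ − 2 = 15 + 22 − 2 = 35

degrees of freedom = 35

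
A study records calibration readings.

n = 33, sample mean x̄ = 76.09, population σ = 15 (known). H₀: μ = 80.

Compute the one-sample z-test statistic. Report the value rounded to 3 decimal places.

test statistic = -1.497

SE = σ/√n = 15/√33 = 2.6112
z = (x̄−μ₀)/SE = (76.09−80)/2.6112 = -1.4974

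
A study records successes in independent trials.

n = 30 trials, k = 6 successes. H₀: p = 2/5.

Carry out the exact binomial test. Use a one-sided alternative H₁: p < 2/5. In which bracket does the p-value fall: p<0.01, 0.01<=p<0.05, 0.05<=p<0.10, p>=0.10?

Exact binomial: n=30, k=6, p₀=2/5=0.4000
P(X≤6) from Σ C(n,i)·p₀^i·(1−p₀)^(n−i)
p-value (one-sided, H₁ less) = 0.01718
→ bracket: 0.01<=p<0.05

p-value bracket: 0.01<=p<0.05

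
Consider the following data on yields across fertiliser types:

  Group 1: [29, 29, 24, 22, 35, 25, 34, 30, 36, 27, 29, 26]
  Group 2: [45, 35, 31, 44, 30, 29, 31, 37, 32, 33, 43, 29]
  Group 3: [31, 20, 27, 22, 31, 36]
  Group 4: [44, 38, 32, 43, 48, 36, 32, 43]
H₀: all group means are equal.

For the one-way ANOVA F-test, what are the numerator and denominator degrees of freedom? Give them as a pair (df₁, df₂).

degrees of freedom = [3, 34]

k = 4 groups, N = 38 total
df = (k−1, N−k) = (4−1, 38−4) = (3, 34)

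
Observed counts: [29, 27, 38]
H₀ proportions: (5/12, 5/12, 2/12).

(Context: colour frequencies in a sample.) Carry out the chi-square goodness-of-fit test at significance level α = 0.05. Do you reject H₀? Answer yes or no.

n = 94; E_i = n·p_i = [39.17, 39.17, 15.67]
χ² = (29−39.17)²/39.17 + (27−39.17)²/39.17 + (38−15.67)²/15.67 = 38.2553
df = 2
p-value (upper-tail) = 0.00000
At α=0.05: p < α → reject H₀

reject H₀: yes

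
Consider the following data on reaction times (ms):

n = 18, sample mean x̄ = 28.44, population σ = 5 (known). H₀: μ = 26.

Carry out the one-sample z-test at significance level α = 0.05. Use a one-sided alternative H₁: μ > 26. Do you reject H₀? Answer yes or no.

reject H₀: yes

SE = σ/√n = 5/√18 = 1.1785
z = (x̄−μ₀)/SE = (28.44−26)/1.1785 = 2.0704
p-value (one-sided, H₁ greater) = 0.01921
At α=0.05: p < α → reject H₀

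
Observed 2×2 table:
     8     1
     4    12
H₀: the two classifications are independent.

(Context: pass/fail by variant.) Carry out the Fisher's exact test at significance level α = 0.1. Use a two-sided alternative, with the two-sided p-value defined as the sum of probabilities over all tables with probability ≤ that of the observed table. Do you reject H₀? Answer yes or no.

reject H₀: yes

Margins: r₁=9, r₂=16, c₁=12, c₂=13, n=25
p_obs = C(9,8)·C(16,4)/C(25,12); sum pmf over tables with pmf ≤ p_obs
p-value (two-sided) = 0.00361
At α=0.1: p < α → reject H₀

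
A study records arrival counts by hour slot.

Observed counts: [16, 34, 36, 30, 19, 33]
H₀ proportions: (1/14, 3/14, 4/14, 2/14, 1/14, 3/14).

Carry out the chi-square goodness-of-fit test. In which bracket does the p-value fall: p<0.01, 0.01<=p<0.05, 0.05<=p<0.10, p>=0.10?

n = 168; E_i = n·p_i = [12.00, 36.00, 48.00, 24.00, 12.00, 36.00]
χ² = (16−12.00)²/12.00 + (34−36.00)²/36.00 + (36−48.00)²/48.00 + (30−24.00)²/24.00 + (19−12.00)²/12.00 + (33−36.00)²/36.00 = 10.2778
df = 5
p-value (upper-tail) = 0.06774
→ bracket: 0.05<=p<0.10

p-value bracket: 0.05<=p<0.10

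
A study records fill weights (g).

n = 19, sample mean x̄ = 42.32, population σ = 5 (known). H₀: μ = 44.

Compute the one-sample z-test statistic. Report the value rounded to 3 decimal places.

SE = σ/√n = 5/√19 = 1.1471
z = (x̄−μ₀)/SE = (42.32−44)/1.1471 = -1.4646

test statistic = -1.465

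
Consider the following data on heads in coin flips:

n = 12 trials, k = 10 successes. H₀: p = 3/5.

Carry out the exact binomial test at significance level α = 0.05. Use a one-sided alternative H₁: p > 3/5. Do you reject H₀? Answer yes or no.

reject H₀: no

Exact binomial: n=12, k=10, p₀=3/5=0.6000
P(X≥10) from Σ C(n,i)·p₀^i·(1−p₀)^(n−i)
p-value (one-sided, H₁ greater) = 0.08344
At α=0.05: p ≥ α → fail to reject H₀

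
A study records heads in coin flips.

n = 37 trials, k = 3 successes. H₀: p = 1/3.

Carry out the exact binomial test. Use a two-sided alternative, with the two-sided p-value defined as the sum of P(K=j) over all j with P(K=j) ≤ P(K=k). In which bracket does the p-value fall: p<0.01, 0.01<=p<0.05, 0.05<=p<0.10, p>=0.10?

Exact binomial: n=37, k=3, p₀=1/3=0.3333
P(X=j) = C(n,j)·p₀^j·(1−p₀)^(n−j); p = Σ P(X=j) over j with P(X=j) ≤ P(X=3)
p-value (two-sided) = 0.00066
→ bracket: p<0.01

p-value bracket: p<0.01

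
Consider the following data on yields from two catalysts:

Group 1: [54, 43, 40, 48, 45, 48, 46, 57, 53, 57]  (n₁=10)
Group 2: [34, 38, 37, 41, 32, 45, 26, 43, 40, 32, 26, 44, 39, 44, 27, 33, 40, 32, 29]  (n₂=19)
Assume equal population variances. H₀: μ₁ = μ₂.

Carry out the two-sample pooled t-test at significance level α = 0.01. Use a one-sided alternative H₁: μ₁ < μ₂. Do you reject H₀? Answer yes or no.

reject H₀: no

x̄₁=49.100, s₁=5.896, n₁=10
x̄₂=35.895, s₂=6.324, n₂=19
s_p² = [9·5.896² + 18·6.324²]/27 = 38.2478
SE = √(s_p²·(1/10+1/19)) = 2.4162
t = (49.100−35.895)/2.4162 = 5.4654
df = 27
p-value (one-sided, H₁ less) = 1.00000
At α=0.01: p ≥ α → fail to reject H₀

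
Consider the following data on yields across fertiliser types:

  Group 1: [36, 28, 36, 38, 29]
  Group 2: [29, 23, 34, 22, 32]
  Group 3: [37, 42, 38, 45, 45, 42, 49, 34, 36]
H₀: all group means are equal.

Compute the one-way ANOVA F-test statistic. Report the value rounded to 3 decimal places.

test statistic = 11.462

Group means [33.40, 28.00, 40.89], grand mean 35.526
SSB = Σnᵢ(x̄ᵢ−x̄)² = 564.648; SSW = ΣΣ(x−x̄ᵢ)² = 394.089
MSB = 564.648/2 = 282.3240; MSW = 394.089/16 = 24.6306
F = MSB/MSW = 11.4623
df = (2, 16)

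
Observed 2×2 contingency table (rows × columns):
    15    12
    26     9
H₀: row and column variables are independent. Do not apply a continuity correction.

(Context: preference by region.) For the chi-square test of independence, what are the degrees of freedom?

degrees of freedom = 1

df = (r−1)(c−1) = (2−1)·(2−1) = 1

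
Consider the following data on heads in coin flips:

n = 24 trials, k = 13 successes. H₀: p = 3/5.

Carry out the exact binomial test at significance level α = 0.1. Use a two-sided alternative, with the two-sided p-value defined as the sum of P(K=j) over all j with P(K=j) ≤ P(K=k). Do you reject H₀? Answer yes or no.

reject H₀: no

Exact binomial: n=24, k=13, p₀=3/5=0.6000
P(X=j) = C(n,j)·p₀^j·(1−p₀)^(n−j); p = Σ P(X=j) over j with P(X=j) ≤ P(X=13)
p-value (two-sided) = 0.67768
At α=0.1: p ≥ α → fail to reject H₀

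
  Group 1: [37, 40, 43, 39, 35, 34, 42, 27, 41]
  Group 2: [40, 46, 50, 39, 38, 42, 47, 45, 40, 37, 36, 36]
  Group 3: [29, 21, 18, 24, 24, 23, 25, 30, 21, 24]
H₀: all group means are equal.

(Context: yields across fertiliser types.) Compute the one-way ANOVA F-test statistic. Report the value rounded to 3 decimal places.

Group means [37.56, 41.33, 23.90], grand mean 34.613
SSB = Σnᵢ(x̄ᵢ−x̄)² = 1767.566; SSW = ΣΣ(x−x̄ᵢ)² = 555.789
MSB = 1767.566/2 = 883.7830; MSW = 555.789/28 = 19.8496
F = MSB/MSW = 44.5240
df = (2, 28)

test statistic = 44.524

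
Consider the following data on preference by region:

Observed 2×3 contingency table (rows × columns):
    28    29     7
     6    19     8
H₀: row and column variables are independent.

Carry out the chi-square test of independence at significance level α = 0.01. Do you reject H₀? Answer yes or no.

reject H₀: no

Row totals [64, 33], col totals [34, 48, 15], n=97
χ² = (28−22.43)²/22.43 + (29−31.67)²/31.67 + (7−9.90)²/9.90 + (6−11.57)²/11.57 + (19−16.33)²/16.33 + (8−5.10)²/5.10 = 7.2150
df = 2
p-value (upper-tail) = 0.02712
At α=0.01: p ≥ α → fail to reject H₀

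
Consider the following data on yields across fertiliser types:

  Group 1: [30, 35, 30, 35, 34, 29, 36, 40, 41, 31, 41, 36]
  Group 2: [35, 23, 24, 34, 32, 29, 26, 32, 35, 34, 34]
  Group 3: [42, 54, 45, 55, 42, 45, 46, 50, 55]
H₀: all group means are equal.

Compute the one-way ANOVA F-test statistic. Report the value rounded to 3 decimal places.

test statistic = 37.002

Group means [34.83, 30.73, 48.22], grand mean 37.188
SSB = Σnᵢ(x̄ᵢ−x̄)² = 1621.471; SSW = ΣΣ(x−x̄ᵢ)² = 635.404
MSB = 1621.471/2 = 810.7355; MSW = 635.404/29 = 21.9105
F = MSB/MSW = 37.0022
df = (2, 29)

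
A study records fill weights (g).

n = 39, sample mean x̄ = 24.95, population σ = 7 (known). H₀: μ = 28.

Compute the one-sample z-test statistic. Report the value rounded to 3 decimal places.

test statistic = -2.721

SE = σ/√n = 7/√39 = 1.1209
z = (x̄−μ₀)/SE = (24.95−28)/1.1209 = -2.7210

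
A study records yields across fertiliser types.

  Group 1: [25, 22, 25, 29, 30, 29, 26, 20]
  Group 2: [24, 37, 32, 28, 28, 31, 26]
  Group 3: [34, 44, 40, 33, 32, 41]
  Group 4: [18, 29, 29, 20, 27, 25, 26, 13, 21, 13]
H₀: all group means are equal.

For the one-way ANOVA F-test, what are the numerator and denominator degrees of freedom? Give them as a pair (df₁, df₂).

degrees of freedom = [3, 27]

k = 4 groups, N = 31 total
df = (k−1, N−k) = (4−1, 31−4) = (3, 27)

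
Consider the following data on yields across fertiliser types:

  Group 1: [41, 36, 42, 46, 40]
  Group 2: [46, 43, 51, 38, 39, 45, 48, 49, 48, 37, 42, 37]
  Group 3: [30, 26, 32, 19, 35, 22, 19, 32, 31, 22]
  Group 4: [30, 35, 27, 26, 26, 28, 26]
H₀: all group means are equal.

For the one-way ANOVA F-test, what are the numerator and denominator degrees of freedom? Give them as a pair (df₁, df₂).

k = 4 groups, N = 34 total
df = (k−1, N−k) = (4−1, 34−4) = (3, 30)

degrees of freedom = [3, 30]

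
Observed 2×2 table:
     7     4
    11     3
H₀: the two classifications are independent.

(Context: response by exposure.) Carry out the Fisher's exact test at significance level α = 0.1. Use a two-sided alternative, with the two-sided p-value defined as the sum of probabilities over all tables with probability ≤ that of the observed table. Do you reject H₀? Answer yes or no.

reject H₀: no

Margins: r₁=11, r₂=14, c₁=18, c₂=7, n=25
p_obs = C(11,7)·C(14,11)/C(25,18); sum pmf over tables with pmf ≤ p_obs
p-value (two-sided) = 0.65641
At α=0.1: p ≥ α → fail to reject H₀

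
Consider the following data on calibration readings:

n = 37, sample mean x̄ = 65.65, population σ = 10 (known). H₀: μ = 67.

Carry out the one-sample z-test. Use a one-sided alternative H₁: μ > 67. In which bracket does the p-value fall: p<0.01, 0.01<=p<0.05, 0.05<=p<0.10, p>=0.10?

p-value bracket: p>=0.10

SE = σ/√n = 10/√37 = 1.6440
z = (x̄−μ₀)/SE = (65.65−67)/1.6440 = -0.8212
p-value (one-sided, H₁ greater) = 0.79423
→ bracket: p>=0.10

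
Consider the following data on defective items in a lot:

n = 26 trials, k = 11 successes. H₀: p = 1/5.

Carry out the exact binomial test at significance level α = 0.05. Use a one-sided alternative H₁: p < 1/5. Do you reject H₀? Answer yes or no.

reject H₀: no

Exact binomial: n=26, k=11, p₀=1/5=0.2000
P(X≤11) from Σ C(n,i)·p₀^i·(1−p₀)^(n−i)
p-value (one-sided, H₁ less) = 0.99766
At α=0.05: p ≥ α → fail to reject H₀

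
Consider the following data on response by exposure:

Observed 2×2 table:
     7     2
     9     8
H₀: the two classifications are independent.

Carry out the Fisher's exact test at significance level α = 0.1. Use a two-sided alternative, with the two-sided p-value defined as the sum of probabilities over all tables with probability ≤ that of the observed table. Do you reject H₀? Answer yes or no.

Margins: r₁=9, r₂=17, c₁=16, c₂=10, n=26
p_obs = C(9,7)·C(17,9)/C(26,16); sum pmf over tables with pmf ≤ p_obs
p-value (two-sided) = 0.39888
At α=0.1: p ≥ α → fail to reject H₀

reject H₀: no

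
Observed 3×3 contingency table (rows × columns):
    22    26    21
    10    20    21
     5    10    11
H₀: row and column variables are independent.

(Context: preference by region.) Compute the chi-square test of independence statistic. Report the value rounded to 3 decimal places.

test statistic = 3.475

Row totals [69, 51, 26], col totals [37, 56, 53], n=146
χ² = (22−17.49)²/17.49 + (26−26.47)²/26.47 + (21−25.05)²/25.05 + (10−12.92)²/12.92 + (20−19.56)²/19.56 + (21−18.51)²/18.51 + (5−6.59)²/6.59 + (10−9.97)²/9.97 + (11−9.44)²/9.44 = 3.4747
df = 4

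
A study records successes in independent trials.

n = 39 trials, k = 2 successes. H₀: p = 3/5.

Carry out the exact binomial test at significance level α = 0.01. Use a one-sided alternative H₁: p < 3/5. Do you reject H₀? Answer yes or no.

reject H₀: yes

Exact binomial: n=39, k=2, p₀=3/5=0.6000
P(X≤2) from Σ C(n,i)·p₀^i·(1−p₀)^(n−i)
p-value (one-sided, H₁ less) = 0.00000
At α=0.01: p < α → reject H₀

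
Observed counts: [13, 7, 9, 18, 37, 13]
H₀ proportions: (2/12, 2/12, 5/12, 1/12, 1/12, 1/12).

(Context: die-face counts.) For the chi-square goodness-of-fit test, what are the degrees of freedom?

df = k − 1 = 6 − 1 = 5

degrees of freedom = 5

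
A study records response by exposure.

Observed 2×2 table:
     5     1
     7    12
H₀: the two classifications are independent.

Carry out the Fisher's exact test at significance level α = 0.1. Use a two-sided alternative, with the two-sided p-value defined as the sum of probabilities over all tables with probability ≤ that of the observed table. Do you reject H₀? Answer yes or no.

Margins: r₁=6, r₂=19, c₁=12, c₂=13, n=25
p_obs = C(6,5)·C(19,7)/C(25,12); sum pmf over tables with pmf ≤ p_obs
p-value (two-sided) = 0.07304
At α=0.1: p < α → reject H₀

reject H₀: yes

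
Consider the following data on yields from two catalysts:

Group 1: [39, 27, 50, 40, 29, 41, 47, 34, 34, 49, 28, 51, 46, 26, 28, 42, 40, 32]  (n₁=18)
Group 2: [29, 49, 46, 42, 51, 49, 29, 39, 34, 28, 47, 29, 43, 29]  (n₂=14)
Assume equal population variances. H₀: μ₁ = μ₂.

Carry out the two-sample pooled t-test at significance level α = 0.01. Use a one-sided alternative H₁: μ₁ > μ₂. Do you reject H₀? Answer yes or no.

reject H₀: no

x̄₁=37.944, s₁=8.495, n₁=18
x̄₂=38.857, s₂=8.891, n₂=14
s_p² = [17·8.495² + 13·8.891²]/30 = 75.1553
SE = √(s_p²·(1/18+1/14)) = 3.0893
t = (37.944−38.857)/3.0893 = -0.2954
df = 30
p-value (one-sided, H₁ greater) = 0.61515
At α=0.01: p ≥ α → fail to reject H₀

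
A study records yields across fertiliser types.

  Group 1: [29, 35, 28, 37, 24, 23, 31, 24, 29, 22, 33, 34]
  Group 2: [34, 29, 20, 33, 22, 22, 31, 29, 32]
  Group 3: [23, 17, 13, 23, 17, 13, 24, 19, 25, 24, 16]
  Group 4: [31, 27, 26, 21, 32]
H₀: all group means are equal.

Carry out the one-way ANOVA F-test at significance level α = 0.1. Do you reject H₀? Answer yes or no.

reject H₀: yes

Group means [29.08, 28.00, 19.45, 27.40], grand mean 25.730
SSB = Σnᵢ(x̄ᵢ−x̄)² = 628.453; SSW = ΣΣ(x−x̄ᵢ)² = 786.844
MSB = 628.453/3 = 209.4845; MSW = 786.844/33 = 23.8438
F = MSB/MSW = 8.7857
df = (3, 33)
p-value (upper-tail) = 0.00020
At α=0.1: p < α → reject H₀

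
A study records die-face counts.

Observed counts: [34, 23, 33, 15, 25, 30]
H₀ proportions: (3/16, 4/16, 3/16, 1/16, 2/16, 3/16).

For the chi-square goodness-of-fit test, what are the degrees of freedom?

df = k − 1 = 6 − 1 = 5

degrees of freedom = 5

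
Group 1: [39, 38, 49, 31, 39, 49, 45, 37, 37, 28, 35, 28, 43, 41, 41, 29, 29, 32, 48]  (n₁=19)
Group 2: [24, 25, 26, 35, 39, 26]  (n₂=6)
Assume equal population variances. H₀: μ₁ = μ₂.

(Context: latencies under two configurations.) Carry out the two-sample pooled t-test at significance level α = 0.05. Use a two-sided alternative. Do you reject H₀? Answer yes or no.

x̄₁=37.789, s₁=7.044, n₁=19
x̄₂=29.167, s₂=6.242, n₂=6
s_p² = [18·7.044² + 5·6.242²]/23 = 47.3040
SE = √(s_p²·(1/19+1/6)) = 3.2208
t = (37.789−29.167)/3.2208 = 2.6772
df = 23
p-value (two-sided) = 0.01346
At α=0.05: p < α → reject H₀

reject H₀: yes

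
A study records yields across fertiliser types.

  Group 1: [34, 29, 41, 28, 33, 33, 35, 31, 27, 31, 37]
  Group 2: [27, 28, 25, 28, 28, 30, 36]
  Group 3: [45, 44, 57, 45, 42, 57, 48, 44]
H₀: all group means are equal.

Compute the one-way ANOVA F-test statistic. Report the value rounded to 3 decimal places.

test statistic = 37.264

Group means [32.64, 28.86, 47.75], grand mean 36.269
SSB = Σnᵢ(x̄ᵢ−x̄)² = 1584.213; SSW = ΣΣ(x−x̄ᵢ)² = 488.903
MSB = 1584.213/2 = 792.1064; MSW = 488.903/23 = 21.2566
F = MSB/MSW = 37.2640
df = (2, 23)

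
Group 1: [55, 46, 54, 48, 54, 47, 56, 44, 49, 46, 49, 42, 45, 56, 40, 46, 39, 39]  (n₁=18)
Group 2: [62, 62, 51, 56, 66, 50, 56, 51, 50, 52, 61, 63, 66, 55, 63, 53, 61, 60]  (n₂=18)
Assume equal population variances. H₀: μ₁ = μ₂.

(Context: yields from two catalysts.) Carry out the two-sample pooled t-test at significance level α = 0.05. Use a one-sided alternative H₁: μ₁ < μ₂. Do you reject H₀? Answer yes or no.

x̄₁=47.500, s₁=5.670, n₁=18
x̄₂=57.667, s₂=5.605, n₂=18
s_p² = [17·5.670² + 17·5.605²]/34 = 31.7794
SE = √(s_p²·(1/18+1/18)) = 1.8791
t = (47.500−57.667)/1.8791 = -5.4104
df = 34
p-value (one-sided, H₁ less) = 0.00000
At α=0.05: p < α → reject H₀

reject H₀: yes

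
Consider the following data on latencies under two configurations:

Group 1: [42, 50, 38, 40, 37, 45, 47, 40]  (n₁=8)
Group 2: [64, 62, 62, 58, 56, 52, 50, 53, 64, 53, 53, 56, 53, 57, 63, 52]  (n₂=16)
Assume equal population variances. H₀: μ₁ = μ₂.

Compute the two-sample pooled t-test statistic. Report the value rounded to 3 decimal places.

x̄₁=42.375, s₁=4.565, n₁=8
x̄₂=56.750, s₂=4.824, n₂=16
s_p² = [7·4.565² + 15·4.824²]/22 = 22.4943
SE = √(s_p²·(1/8+1/16)) = 2.0537
t = (42.375−56.750)/2.0537 = -6.9996
df = 22

test statistic = -7.000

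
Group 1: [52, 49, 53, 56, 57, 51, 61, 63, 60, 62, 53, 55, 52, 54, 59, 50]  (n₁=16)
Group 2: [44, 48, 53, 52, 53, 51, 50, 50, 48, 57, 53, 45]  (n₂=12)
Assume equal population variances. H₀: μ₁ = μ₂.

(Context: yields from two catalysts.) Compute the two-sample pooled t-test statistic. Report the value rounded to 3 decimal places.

test statistic = 3.232

x̄₁=55.438, s₁=4.442, n₁=16
x̄₂=50.333, s₂=3.676, n₂=12
s_p² = [15·4.442² + 11·3.676²]/26 = 17.1002
SE = √(s_p²·(1/16+1/12)) = 1.5792
t = (55.438−50.333)/1.5792 = 3.2322
df = 26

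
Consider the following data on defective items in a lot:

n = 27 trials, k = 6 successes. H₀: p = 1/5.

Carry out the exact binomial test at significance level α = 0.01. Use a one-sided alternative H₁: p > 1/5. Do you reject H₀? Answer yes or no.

Exact binomial: n=27, k=6, p₀=1/5=0.2000
P(X≥6) from Σ C(n,i)·p₀^i·(1−p₀)^(n−i)
p-value (one-sided, H₁ greater) = 0.46134
At α=0.01: p ≥ α → fail to reject H₀

reject H₀: no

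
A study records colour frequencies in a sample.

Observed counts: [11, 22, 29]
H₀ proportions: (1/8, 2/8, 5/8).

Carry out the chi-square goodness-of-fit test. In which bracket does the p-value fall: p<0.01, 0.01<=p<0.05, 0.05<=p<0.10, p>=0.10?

p-value bracket: 0.01<=p<0.05

n = 62; E_i = n·p_i = [7.75, 15.50, 38.75]
χ² = (11−7.75)²/7.75 + (22−15.50)²/15.50 + (29−38.75)²/38.75 = 6.5419
df = 2
p-value (upper-tail) = 0.03797
→ bracket: 0.01<=p<0.05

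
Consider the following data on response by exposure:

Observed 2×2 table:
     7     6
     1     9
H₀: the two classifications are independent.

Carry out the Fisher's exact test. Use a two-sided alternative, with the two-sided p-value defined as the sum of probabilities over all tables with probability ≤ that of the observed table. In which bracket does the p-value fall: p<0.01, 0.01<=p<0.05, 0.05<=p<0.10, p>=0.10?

p-value bracket: 0.05<=p<0.10

Margins: r₁=13, r₂=10, c₁=8, c₂=15, n=23
p_obs = C(13,7)·C(10,1)/C(23,8); sum pmf over tables with pmf ≤ p_obs
p-value (two-sided) = 0.07430
→ bracket: 0.05<=p<0.10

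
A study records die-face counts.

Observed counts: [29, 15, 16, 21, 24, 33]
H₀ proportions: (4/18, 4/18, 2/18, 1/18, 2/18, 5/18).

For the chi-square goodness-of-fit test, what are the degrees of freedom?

df = k − 1 = 6 − 1 = 5

degrees of freedom = 5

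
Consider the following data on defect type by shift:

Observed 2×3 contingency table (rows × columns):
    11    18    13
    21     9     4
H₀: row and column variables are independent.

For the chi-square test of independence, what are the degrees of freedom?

df = (r−1)(c−1) = (2−1)·(3−1) = 2

degrees of freedom = 2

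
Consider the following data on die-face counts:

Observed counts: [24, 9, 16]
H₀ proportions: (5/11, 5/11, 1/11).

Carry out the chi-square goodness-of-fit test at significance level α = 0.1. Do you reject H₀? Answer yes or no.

n = 49; E_i = n·p_i = [22.27, 22.27, 4.45]
χ² = (24−22.27)²/22.27 + (9−22.27)²/22.27 + (16−4.45)²/4.45 = 37.9673
df = 2
p-value (upper-tail) = 0.00000
At α=0.1: p < α → reject H₀

reject H₀: yes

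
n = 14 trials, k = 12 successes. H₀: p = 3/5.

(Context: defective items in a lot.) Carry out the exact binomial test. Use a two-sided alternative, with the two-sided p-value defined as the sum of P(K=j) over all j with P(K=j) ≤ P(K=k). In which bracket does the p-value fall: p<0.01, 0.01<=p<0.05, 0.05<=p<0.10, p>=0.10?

Exact binomial: n=14, k=12, p₀=3/5=0.6000
P(X=j) = C(n,j)·p₀^j·(1−p₀)^(n−j); p = Σ P(X=j) over j with P(X=j) ≤ P(X=12)
p-value (two-sided) = 0.05730
→ bracket: 0.05<=p<0.10

p-value bracket: 0.05<=p<0.10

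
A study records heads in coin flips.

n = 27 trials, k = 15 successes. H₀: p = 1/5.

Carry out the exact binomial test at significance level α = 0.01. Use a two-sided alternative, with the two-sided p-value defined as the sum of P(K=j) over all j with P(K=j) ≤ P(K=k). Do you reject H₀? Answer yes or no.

Exact binomial: n=27, k=15, p₀=1/5=0.2000
P(X=j) = C(n,j)·p₀^j·(1−p₀)^(n−j); p = Σ P(X=j) over j with P(X=j) ≤ P(X=15)
p-value (two-sided) = 0.00005
At α=0.01: p < α → reject H₀

reject H₀: yes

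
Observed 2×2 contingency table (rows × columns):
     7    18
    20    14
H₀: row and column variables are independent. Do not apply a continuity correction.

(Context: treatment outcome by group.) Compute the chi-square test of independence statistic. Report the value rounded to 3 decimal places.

test statistic = 5.515

Row totals [25, 34], col totals [27, 32], n=59
χ² = (7−11.44)²/11.44 + (18−13.56)²/13.56 + (20−15.56)²/15.56 + (14−18.44)²/18.44 = 5.5147
df = 1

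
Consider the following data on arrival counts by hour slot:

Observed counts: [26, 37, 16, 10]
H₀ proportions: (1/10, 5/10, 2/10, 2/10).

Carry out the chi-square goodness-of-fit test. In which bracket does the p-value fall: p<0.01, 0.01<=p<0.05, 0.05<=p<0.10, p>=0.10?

p-value bracket: p<0.01

n = 89; E_i = n·p_i = [8.90, 44.50, 17.80, 17.80]
χ² = (26−8.90)²/8.90 + (37−44.50)²/44.50 + (16−17.80)²/17.80 + (10−17.80)²/17.80 = 37.7191
df = 3
p-value (upper-tail) = 0.00000
→ bracket: p<0.01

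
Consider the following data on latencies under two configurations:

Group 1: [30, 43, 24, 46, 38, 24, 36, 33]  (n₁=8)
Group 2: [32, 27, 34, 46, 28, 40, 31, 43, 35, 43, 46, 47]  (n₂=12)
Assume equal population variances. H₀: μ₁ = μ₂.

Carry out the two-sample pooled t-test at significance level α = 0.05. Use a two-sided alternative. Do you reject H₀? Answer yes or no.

reject H₀: no

x̄₁=34.250, s₁=8.120, n₁=8
x̄₂=37.667, s₂=7.340, n₂=12
s_p² = [7·8.120² + 11·7.340²]/18 = 58.5648
SE = √(s_p²·(1/8+1/12)) = 3.4930
t = (34.250−37.667)/3.4930 = -0.9781
df = 18
p-value (two-sided) = 0.34097
At α=0.05: p ≥ α → fail to reject H₀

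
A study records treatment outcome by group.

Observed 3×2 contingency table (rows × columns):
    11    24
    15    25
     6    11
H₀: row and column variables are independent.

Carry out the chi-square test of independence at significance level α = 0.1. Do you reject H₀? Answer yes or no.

reject H₀: no

Row totals [35, 40, 17], col totals [32, 60], n=92
χ² = (11−12.17)²/12.17 + (24−22.83)²/22.83 + (15−13.91)²/13.91 + (25−26.09)²/26.09 + (6−5.91)²/5.91 + (11−11.09)²/11.09 = 0.3057
df = 2
p-value (upper-tail) = 0.85824
At α=0.1: p ≥ α → fail to reject H₀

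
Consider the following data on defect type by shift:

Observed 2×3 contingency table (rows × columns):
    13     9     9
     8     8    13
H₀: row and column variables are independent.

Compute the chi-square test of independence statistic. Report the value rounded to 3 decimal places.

test statistic = 1.912

Row totals [31, 29], col totals [21, 17, 22], n=60
χ² = (13−10.85)²/10.85 + (9−8.78)²/8.78 + (9−11.37)²/11.37 + (8−10.15)²/10.15 + (8−8.22)²/8.22 + (13−10.63)²/10.63 = 1.9120
df = 2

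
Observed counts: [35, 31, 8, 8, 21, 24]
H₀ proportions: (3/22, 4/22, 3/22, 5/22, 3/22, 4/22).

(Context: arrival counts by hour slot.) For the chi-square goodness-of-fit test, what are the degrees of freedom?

df = k − 1 = 6 − 1 = 5

degrees of freedom = 5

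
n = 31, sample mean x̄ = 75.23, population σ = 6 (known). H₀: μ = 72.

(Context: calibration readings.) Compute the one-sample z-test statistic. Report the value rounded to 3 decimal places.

test statistic = 2.997

SE = σ/√n = 6/√31 = 1.0776
z = (x̄−μ₀)/SE = (75.23−72)/1.0776 = 2.9973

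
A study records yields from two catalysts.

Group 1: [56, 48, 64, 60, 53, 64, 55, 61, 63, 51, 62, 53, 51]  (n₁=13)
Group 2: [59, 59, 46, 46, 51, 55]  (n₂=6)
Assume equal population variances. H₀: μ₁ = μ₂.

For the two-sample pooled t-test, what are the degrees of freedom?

df = n₁ + n₂ − 2 = 13 + 6 − 2 = 17

degrees of freedom = 17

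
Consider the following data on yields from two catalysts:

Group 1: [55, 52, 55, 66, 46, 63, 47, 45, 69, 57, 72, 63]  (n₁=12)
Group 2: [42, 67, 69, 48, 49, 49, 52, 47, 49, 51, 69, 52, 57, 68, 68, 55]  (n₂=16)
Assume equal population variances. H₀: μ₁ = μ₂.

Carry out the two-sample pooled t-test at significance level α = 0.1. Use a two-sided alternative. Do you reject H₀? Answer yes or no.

reject H₀: no

x̄₁=57.500, s₁=9.130, n₁=12
x̄₂=55.750, s₂=9.284, n₂=16
s_p² = [11·9.130² + 15·9.284²]/26 = 85.0000
SE = √(s_p²·(1/12+1/16)) = 3.5208
t = (57.500−55.750)/3.5208 = 0.4971
df = 26
p-value (two-sided) = 0.62333
At α=0.1: p ≥ α → fail to reject H₀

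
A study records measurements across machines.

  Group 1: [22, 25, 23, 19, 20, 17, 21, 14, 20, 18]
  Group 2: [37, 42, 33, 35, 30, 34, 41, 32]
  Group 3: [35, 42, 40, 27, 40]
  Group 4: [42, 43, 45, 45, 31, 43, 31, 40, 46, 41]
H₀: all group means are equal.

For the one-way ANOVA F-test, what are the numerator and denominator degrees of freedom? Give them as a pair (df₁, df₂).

degrees of freedom = [3, 29]

k = 4 groups, N = 33 total
df = (k−1, N−k) = (4−1, 33−4) = (3, 29)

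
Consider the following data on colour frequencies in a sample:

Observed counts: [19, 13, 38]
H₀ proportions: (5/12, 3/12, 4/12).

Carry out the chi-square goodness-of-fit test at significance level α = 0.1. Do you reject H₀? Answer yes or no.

n = 70; E_i = n·p_i = [29.17, 17.50, 23.33]
χ² = (19−29.17)²/29.17 + (13−17.50)²/17.50 + (38−23.33)²/23.33 = 13.9200
df = 2
p-value (upper-tail) = 0.00095
At α=0.1: p < α → reject H₀

reject H₀: yes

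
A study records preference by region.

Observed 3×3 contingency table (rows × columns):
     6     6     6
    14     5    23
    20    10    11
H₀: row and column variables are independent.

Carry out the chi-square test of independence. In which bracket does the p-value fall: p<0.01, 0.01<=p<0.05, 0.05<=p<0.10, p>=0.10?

Row totals [18, 42, 41], col totals [40, 21, 40], n=101
χ² = (6−7.13)²/7.13 + (6−3.74)²/3.74 + (6−7.13)²/7.13 + (14−16.63)²/16.63 + (5−8.73)²/8.73 + (23−16.63)²/16.63 + (20−16.24)²/16.24 + (10−8.52)²/8.52 + (11−16.24)²/16.24 = 8.9847
df = 4
p-value (upper-tail) = 0.06148
→ bracket: 0.05<=p<0.10

p-value bracket: 0.05<=p<0.10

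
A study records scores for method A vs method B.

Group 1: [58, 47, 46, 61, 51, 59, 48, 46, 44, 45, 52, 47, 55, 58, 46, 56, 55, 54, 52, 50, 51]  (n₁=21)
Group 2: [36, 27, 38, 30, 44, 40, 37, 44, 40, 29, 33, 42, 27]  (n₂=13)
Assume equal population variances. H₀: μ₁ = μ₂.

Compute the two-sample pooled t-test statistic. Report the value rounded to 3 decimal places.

test statistic = 7.947

x̄₁=51.476, s₁=5.134, n₁=21
x̄₂=35.923, s₂=6.171, n₂=13
s_p² = [20·5.134² + 12·6.171²]/32 = 30.7550
SE = √(s_p²·(1/21+1/13)) = 1.9571
t = (51.476−35.923)/1.9571 = 7.9470
df = 32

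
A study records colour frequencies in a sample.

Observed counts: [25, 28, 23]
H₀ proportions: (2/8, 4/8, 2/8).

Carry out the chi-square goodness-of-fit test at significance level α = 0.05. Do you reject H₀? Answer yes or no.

n = 76; E_i = n·p_i = [19.00, 38.00, 19.00]
χ² = (25−19.00)²/19.00 + (28−38.00)²/38.00 + (23−19.00)²/19.00 = 5.3684
df = 2
p-value (upper-tail) = 0.06828
At α=0.05: p ≥ α → fail to reject H₀

reject H₀: no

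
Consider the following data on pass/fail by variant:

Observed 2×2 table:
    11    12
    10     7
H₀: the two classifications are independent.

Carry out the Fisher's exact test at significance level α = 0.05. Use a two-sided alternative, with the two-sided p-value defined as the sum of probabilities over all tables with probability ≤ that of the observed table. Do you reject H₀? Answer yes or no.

reject H₀: no

Margins: r₁=23, r₂=17, c₁=21, c₂=19, n=40
p_obs = C(23,11)·C(17,10)/C(40,21); sum pmf over tables with pmf ≤ p_obs
p-value (two-sided) = 0.53778
At α=0.05: p ≥ α → fail to reject H₀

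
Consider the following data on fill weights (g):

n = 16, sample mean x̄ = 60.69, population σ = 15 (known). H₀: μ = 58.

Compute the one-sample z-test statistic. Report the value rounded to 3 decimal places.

test statistic = 0.717

SE = σ/√n = 15/√16 = 3.7500
z = (x̄−μ₀)/SE = (60.69−58)/3.7500 = 0.7173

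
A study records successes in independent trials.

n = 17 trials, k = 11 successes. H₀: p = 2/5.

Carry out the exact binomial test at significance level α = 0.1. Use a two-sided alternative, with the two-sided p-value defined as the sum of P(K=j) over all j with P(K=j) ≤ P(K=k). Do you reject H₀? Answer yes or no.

Exact binomial: n=17, k=11, p₀=2/5=0.4000
P(X=j) = C(n,j)·p₀^j·(1−p₀)^(n−j); p = Σ P(X=j) over j with P(X=j) ≤ P(X=11)
p-value (two-sided) = 0.04713
At α=0.1: p < α → reject H₀

reject H₀: yes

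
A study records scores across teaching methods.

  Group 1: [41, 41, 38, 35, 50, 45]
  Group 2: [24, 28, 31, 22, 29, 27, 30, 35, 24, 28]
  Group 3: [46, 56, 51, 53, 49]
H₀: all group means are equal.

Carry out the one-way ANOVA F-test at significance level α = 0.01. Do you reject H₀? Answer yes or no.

Group means [41.67, 27.80, 51.00], grand mean 37.286
SSB = Σnᵢ(x̄ᵢ−x̄)² = 1955.352; SSW = ΣΣ(x−x̄ᵢ)² = 328.933
MSB = 1955.352/2 = 977.6762; MSW = 328.933/18 = 18.2741
F = MSB/MSW = 53.5007
df = (2, 18)
p-value (upper-tail) = 0.00000
At α=0.01: p < α → reject H₀

reject H₀: yes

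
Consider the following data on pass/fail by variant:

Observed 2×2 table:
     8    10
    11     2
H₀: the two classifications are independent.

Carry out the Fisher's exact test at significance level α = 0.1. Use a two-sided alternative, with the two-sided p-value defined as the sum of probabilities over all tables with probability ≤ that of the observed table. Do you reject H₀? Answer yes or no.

reject H₀: yes

Margins: r₁=18, r₂=13, c₁=19, c₂=12, n=31
p_obs = C(18,8)·C(13,11)/C(31,19); sum pmf over tables with pmf ≤ p_obs
p-value (two-sided) = 0.03170
At α=0.1: p < α → reject H₀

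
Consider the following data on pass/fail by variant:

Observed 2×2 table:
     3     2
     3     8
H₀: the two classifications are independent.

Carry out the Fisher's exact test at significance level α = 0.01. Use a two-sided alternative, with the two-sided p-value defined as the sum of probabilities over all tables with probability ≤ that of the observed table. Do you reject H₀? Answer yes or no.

Margins: r₁=5, r₂=11, c₁=6, c₂=10, n=16
p_obs = C(5,3)·C(11,3)/C(16,6); sum pmf over tables with pmf ≤ p_obs
p-value (two-sided) = 0.29945
At α=0.01: p ≥ α → fail to reject H₀

reject H₀: no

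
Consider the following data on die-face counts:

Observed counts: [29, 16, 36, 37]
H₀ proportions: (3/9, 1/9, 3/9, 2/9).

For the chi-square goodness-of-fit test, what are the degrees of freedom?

degrees of freedom = 3

df = k − 1 = 4 − 1 = 3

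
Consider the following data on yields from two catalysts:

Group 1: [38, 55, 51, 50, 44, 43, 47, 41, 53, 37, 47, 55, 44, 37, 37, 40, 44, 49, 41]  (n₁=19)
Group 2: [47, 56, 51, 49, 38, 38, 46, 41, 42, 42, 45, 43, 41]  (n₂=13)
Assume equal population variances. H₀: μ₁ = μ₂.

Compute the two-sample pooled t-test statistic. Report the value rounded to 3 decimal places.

test statistic = 0.173

x̄₁=44.895, s₁=6.027, n₁=19
x̄₂=44.538, s₂=5.222, n₂=13
s_p² = [18·6.027² + 12·5.222²]/30 = 32.7007
SE = √(s_p²·(1/19+1/13)) = 2.0583
t = (44.895−44.538)/2.0583 = 0.1731
df = 30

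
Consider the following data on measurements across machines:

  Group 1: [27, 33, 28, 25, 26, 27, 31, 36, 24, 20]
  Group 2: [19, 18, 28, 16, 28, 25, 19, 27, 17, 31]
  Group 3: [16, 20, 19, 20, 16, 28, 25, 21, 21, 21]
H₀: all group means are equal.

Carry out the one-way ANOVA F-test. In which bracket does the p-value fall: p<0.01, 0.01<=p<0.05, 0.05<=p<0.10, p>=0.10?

p-value bracket: p<0.01

Group means [27.70, 22.80, 20.70], grand mean 23.733
SSB = Σnᵢ(x̄ᵢ−x̄)² = 258.067; SSW = ΣΣ(x−x̄ᵢ)² = 587.800
MSB = 258.067/2 = 129.0333; MSW = 587.800/27 = 21.7704
F = MSB/MSW = 5.9270
df = (2, 27)
p-value (upper-tail) = 0.00735
→ bracket: p<0.01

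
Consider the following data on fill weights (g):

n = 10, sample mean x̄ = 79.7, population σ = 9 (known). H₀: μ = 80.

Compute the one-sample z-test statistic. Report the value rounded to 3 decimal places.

test statistic = -0.105

SE = σ/√n = 9/√10 = 2.8460
z = (x̄−μ₀)/SE = (79.7−80)/2.8460 = -0.1054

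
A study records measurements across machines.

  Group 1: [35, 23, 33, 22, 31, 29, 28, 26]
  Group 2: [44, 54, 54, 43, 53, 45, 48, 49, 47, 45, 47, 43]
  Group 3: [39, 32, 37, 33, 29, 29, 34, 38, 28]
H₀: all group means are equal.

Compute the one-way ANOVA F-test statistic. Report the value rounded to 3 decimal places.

test statistic = 57.661

Group means [28.38, 47.67, 33.22], grand mean 37.862
SSB = Σnᵢ(x̄ᵢ−x̄)² = 2067.351; SSW = ΣΣ(x−x̄ᵢ)² = 466.097
MSB = 2067.351/2 = 1033.6755; MSW = 466.097/26 = 17.9268
F = MSB/MSW = 57.6609
df = (2, 26)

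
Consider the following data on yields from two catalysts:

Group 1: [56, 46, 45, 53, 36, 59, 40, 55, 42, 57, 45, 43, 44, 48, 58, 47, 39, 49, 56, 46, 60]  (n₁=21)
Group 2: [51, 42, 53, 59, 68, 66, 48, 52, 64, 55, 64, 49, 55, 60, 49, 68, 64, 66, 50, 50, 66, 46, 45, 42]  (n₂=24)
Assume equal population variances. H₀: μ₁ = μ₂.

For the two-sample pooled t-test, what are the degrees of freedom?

degrees of freedom = 43

df = n₁ + n₂ − 2 = 21 + 24 − 2 = 43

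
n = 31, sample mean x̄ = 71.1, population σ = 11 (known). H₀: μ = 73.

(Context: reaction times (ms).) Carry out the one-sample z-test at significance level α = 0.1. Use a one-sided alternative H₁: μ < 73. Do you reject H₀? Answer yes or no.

SE = σ/√n = 11/√31 = 1.9757
z = (x̄−μ₀)/SE = (71.1−73)/1.9757 = -0.9617
p-value (one-sided, H₁ less) = 0.16810
At α=0.1: p ≥ α → fail to reject H₀

reject H₀: no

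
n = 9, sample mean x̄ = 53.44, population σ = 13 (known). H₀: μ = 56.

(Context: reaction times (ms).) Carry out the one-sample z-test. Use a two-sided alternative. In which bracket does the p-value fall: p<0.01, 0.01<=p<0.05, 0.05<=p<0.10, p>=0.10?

SE = σ/√n = 13/√9 = 4.3333
z = (x̄−μ₀)/SE = (53.44−56)/4.3333 = -0.5908
p-value (two-sided) = 0.55468
→ bracket: p>=0.10

p-value bracket: p>=0.10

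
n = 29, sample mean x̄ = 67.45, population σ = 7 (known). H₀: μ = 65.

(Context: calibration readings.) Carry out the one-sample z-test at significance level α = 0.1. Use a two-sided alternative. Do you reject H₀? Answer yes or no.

SE = σ/√n = 7/√29 = 1.2999
z = (x̄−μ₀)/SE = (67.45−65)/1.2999 = 1.8848
p-value (two-sided) = 0.05946
At α=0.1: p < α → reject H₀

reject H₀: yes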